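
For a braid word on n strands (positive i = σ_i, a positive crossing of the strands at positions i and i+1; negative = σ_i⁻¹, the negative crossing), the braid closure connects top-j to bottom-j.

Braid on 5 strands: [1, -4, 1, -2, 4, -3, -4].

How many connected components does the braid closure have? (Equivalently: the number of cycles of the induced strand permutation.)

2

Derivation:
Track the strand permutation on 5 strands, starting from identity.
  step 1: s1 swaps positions 1,2 -> [2 1 3 4 5]
  step 2: s4^-1 swaps positions 4,5 -> [2 1 3 5 4]
  step 3: s1 swaps positions 1,2 -> [1 2 3 5 4]
  step 4: s2^-1 swaps positions 2,3 -> [1 3 2 5 4]
  step 5: s4 swaps positions 4,5 -> [1 3 2 4 5]
  step 6: s3^-1 swaps positions 3,4 -> [1 3 4 2 5]
  step 7: s4^-1 swaps positions 4,5 -> [1 3 4 5 2]
Final permutation (position -> original strand): [1 3 4 5 2]
Closure components = cycle count of this permutation = 2.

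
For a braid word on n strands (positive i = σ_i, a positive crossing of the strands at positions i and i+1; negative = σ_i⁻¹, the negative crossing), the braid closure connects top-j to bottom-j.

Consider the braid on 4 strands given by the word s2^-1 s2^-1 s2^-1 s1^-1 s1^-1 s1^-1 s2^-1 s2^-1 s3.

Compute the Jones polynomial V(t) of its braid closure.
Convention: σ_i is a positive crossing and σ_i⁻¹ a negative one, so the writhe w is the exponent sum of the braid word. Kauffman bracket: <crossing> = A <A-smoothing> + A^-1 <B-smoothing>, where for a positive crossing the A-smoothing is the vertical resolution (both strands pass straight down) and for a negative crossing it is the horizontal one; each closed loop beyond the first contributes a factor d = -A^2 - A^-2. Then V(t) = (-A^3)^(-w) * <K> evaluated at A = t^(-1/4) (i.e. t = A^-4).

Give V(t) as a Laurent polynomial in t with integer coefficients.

The presented braid s2^-1 s2^-1 s2^-1 s1^-1 s1^-1 s1^-1 s2^-1 s2^-1 s3 on 4 strands reduces by inverse Markov moves (closure unchanged at each step):
  Destabilize: the word has the form β·s3 where s3 occurs only as the final letter (β ∈ B_3); drop it and the last strand → 3 strands.
Reduced to β = s2^-1 s2^-1 s2^-1 s1^-1 s1^-1 s1^-1 s2^-1 s2^-1 on 3 strands, 8 crossings.
Compute on β:
Braid: s2^-1 s2^-1 s2^-1 s1^-1 s1^-1 s1^-1 s2^-1 s2^-1 on 3 strands, 8 crossings.
Writhe w = (#positive) - (#negative) = 0 - 8 = -8.
Enumerate smoothing states for the bracket polynomial. There are 2^8 = 256 states.
Smooth each crossing (0=||, 1=⌣⌢); contribution A^(Σ sign_k(1-2s_k)) * d^(L-1).
Tabulate the states by total A-exponent and number of loops L (A-exp: L × count):
  A^8: L=7 ×1
  A^6: L=6 ×8
  A^4: L=5 ×28
  A^2: L=4 ×55, L=6 ×1
  A^0: L=3 ×65, L=5 ×5
  A^-2: L=2 ×45, L=4 ×11
  A^-4: L=1 ×15, L=3 ×13
  A^-6: L=2 ×8
  A^-8: L=3 ×1
Each group contributes A^e * Σ count * d^(L-1):
Powers of d = -A^2 - A^-2: d^2 = A^4 + 2 + A^-4; d^3 = -A^6 - 3*A^2 - 3*A^-2 - A^-6; d^4 = A^8 + 4*A^4 + 6 + 4*A^-4 + A^-8; d^5 = -A^10 - 5*A^6 - 10*A^2 - 10*A^-2 - 5*A^-6 - A^-10; d^6 = A^12 + 6*A^8 + 15*A^4 + 20 + 15*A^-4 + 6*A^-8 + A^-12.
  A^8 * (d^6) = A^20 + 6*A^16 + 15*A^12 + 20*A^8 + 15*A^4 + 6 + A^-4
  A^6 * (8*d^5) = -8*A^16 - 40*A^12 - 80*A^8 - 80*A^4 - 40 - 8*A^-4
  A^4 * (28*d^4) = 28*A^12 + 112*A^8 + 168*A^4 + 112 + 28*A^-4
  A^2 * (55*d^3 + d^5) = -A^12 - 60*A^8 - 175*A^4 - 175 - 60*A^-4 - A^-8
  A^0 * (65*d^2 + 5*d^4) = 5*A^8 + 85*A^4 + 160 + 85*A^-4 + 5*A^-8
  A^-2 * (45*d + 11*d^3) = -11*A^4 - 78 - 78*A^-4 - 11*A^-8
  A^-4 * (15 + 13*d^2) = 13 + 41*A^-4 + 13*A^-8
  A^-6 * (8*d) = -8*A^-4 - 8*A^-8
  A^-8 * (d^2) = A^-4 + 2*A^-8 + A^-12
Summing the groups: <K> = A^20 - 2*A^16 + 2*A^12 - 3*A^8 + 2*A^4 - 2 + 2*A^-4 + A^-12
Normalise by the writhe: (-A^3)^(-w) = (-A^3)^(8) = A^24, so f(A) = A^24 * <K> = A^44 - 2*A^40 + 2*A^36 - 3*A^32 + 2*A^28 - 2*A^24 + 2*A^20 + A^12.
Substitute A = t^(-1/4), i.e. A^e → t^(-e/4): V(t) = t^-3 + 2*t^-5 - 2*t^-6 + 2*t^-7 - 3*t^-8 + 2*t^-9 - 2*t^-10 + t^-11

Answer: t^-3 + 2*t^-5 - 2*t^-6 + 2*t^-7 - 3*t^-8 + 2*t^-9 - 2*t^-10 + t^-11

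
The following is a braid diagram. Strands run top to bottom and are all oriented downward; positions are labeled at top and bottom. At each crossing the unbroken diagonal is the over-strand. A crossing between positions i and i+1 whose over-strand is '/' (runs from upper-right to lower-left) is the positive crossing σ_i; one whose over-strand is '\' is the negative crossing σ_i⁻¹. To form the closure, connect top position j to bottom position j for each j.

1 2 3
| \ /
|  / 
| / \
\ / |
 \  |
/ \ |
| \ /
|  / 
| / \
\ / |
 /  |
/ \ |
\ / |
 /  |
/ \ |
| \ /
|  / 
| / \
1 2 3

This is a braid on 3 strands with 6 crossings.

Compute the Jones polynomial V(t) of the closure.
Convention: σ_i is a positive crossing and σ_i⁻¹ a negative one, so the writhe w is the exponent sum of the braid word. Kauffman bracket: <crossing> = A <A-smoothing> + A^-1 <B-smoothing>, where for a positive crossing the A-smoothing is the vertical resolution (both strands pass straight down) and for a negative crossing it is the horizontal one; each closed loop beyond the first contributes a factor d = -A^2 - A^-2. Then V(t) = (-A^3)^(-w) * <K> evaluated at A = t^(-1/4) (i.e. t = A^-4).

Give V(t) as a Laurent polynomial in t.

-t^6 + t^5 - t^4 + 2*t^3 - t^2 + t

Derivation:
Reading the diagram top to bottom ('/'-over between positions i,i+1 = s_i, '\'-over = s_i^-1): braid word = s2 s1^-1 s2 s1 s1 s2.
Braid: s2 s1^-1 s2 s1 s1 s2 on 3 strands, 6 crossings.
Writhe w = (#positive) - (#negative) = 5 - 1 = 4.
Computing the Kauffman bracket via state sum. There are 2^6 = 64 states.
For each crossing: s=0 is the vertical smoothing, s=1 horizontal. Crossing k contributes A^(sign_k * (1 - 2*s_k)); loop factor d = -A^2 - A^-2.
Tabulate the states by total A-exponent and number of loops L (A-exp: L × count):
  A^6: L=2 ×1
  A^4: L=1 ×3, L=3 ×3
  A^2: L=2 ×14, L=4 ×1
  A^0: L=1 ×10, L=3 ×10
  A^-2: L=2 ×13, L=4 ×2
  A^-4: L=3 ×6
  A^-6: L=4 ×1
Each group contributes A^e * Σ count * d^(L-1):
Powers of d = -A^2 - A^-2: d^2 = A^4 + 2 + A^-4; d^3 = -A^6 - 3*A^2 - 3*A^-2 - A^-6.
  A^6 * (d) = -A^8 - A^4
  A^4 * (3 + 3*d^2) = 3*A^8 + 9*A^4 + 3
  A^2 * (14*d + d^3) = -A^8 - 17*A^4 - 17 - A^-4
  A^0 * (10 + 10*d^2) = 10*A^4 + 30 + 10*A^-4
  A^-2 * (13*d + 2*d^3) = -2*A^4 - 19 - 19*A^-4 - 2*A^-8
  A^-4 * (6*d^2) = 6 + 12*A^-4 + 6*A^-8
  A^-6 * (d^3) = -1 - 3*A^-4 - 3*A^-8 - A^-12
Summing the groups: <K> = A^8 - A^4 + 2 - A^-4 + A^-8 - A^-12
Normalise by the writhe: (-A^3)^(-w) = (-A^3)^(-4) = A^-12, so f(A) = A^-12 * <K> = A^-4 - A^-8 + 2*A^-12 - A^-16 + A^-20 - A^-24.
Substitute A = t^(-1/4), i.e. A^e → t^(-e/4): V(t) = -t^6 + t^5 - t^4 + 2*t^3 - t^2 + t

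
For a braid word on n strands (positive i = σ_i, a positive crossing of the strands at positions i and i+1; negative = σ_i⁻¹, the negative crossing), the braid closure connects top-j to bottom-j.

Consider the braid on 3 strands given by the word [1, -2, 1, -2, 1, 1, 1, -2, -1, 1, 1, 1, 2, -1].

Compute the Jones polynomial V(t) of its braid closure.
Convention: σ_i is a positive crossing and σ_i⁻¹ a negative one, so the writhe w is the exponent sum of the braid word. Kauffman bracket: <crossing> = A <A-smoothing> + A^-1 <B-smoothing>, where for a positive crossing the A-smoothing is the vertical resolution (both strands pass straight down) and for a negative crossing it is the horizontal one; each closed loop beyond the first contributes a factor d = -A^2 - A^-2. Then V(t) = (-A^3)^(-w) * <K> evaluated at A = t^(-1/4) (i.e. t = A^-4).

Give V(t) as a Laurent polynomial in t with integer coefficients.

t^8 - 2*t^7 + 3*t^6 - 4*t^5 + 3*t^4 - 3*t^3 + 3*t^2 - t + 1

Derivation:
The presented braid s1 s2^-1 s1 s2^-1 s1 s1 s1 s2^-1 s1^-1 s1 s1 s1 s2 s1^-1 on 3 strands reduces by inverse Markov moves (closure unchanged at each step):
  Deconjugate: the word is γ·β·γ⁻¹ with γ = s1 s2^-1 (prefix) and γ⁻¹ = s2 s1^-1 (suffix); strip both.
Reduced to β = s1 s2^-1 s1 s1 s1 s2^-1 s1^-1 s1 s1 s1 on 3 strands, 10 crossings.
Compute on β:
First cancel adjacent σ_i σ_i⁻¹ pairs (Reidemeister II — same braid, same closure): s1 s2^-1 s1 s1 s1 s2^-1 s1^-1 s1 s1 s1 → s1 s2^-1 s1 s1 s1 s2^-1 s1 s1.
Braid: s1 s2^-1 s1 s1 s1 s2^-1 s1 s1 on 3 strands, 8 crossings.
Writhe w = (#positive) - (#negative) = 6 - 2 = 4.
State-sum expansion of <K>. There are 2^8 = 256 states.
For each crossing: s=0 is the vertical smoothing, s=1 horizontal. Crossing k contributes A^(sign_k * (1 - 2*s_k)); loop factor d = -A^2 - A^-2.
Tabulate the states by total A-exponent and number of loops L (A-exp: L × count):
  A^8: L=3 ×1
  A^6: L=2 ×8
  A^4: L=1 ×21, L=3 ×7
  A^2: L=2 ×54, L=4 ×2
  A^0: L=3 ×70
  A^-2: L=4 ×56
  A^-4: L=5 ×28
  A^-6: L=6 ×8
  A^-8: L=7 ×1
Each group contributes A^e * Σ count * d^(L-1):
Powers of d = -A^2 - A^-2: d^2 = A^4 + 2 + A^-4; d^3 = -A^6 - 3*A^2 - 3*A^-2 - A^-6; d^4 = A^8 + 4*A^4 + 6 + 4*A^-4 + A^-8; d^5 = -A^10 - 5*A^6 - 10*A^2 - 10*A^-2 - 5*A^-6 - A^-10; d^6 = A^12 + 6*A^8 + 15*A^4 + 20 + 15*A^-4 + 6*A^-8 + A^-12.
  A^8 * (d^2) = A^12 + 2*A^8 + A^4
  A^6 * (8*d) = -8*A^8 - 8*A^4
  A^4 * (21 + 7*d^2) = 7*A^8 + 35*A^4 + 7
  A^2 * (54*d + 2*d^3) = -2*A^8 - 60*A^4 - 60 - 2*A^-4
  A^0 * (70*d^2) = 70*A^4 + 140 + 70*A^-4
  A^-2 * (56*d^3) = -56*A^4 - 168 - 168*A^-4 - 56*A^-8
  A^-4 * (28*d^4) = 28*A^4 + 112 + 168*A^-4 + 112*A^-8 + 28*A^-12
  A^-6 * (8*d^5) = -8*A^4 - 40 - 80*A^-4 - 80*A^-8 - 40*A^-12 - 8*A^-16
  A^-8 * (d^6) = A^4 + 6 + 15*A^-4 + 20*A^-8 + 15*A^-12 + 6*A^-16 + A^-20
Summing the groups: <K> = A^12 - A^8 + 3*A^4 - 3 + 3*A^-4 - 4*A^-8 + 3*A^-12 - 2*A^-16 + A^-20
Normalise by the writhe: (-A^3)^(-w) = (-A^3)^(-4) = A^-12, so f(A) = A^-12 * <K> = 1 - A^-4 + 3*A^-8 - 3*A^-12 + 3*A^-16 - 4*A^-20 + 3*A^-24 - 2*A^-28 + A^-32.
Substitute A = t^(-1/4), i.e. A^e → t^(-e/4): V(t) = t^8 - 2*t^7 + 3*t^6 - 4*t^5 + 3*t^4 - 3*t^3 + 3*t^2 - t + 1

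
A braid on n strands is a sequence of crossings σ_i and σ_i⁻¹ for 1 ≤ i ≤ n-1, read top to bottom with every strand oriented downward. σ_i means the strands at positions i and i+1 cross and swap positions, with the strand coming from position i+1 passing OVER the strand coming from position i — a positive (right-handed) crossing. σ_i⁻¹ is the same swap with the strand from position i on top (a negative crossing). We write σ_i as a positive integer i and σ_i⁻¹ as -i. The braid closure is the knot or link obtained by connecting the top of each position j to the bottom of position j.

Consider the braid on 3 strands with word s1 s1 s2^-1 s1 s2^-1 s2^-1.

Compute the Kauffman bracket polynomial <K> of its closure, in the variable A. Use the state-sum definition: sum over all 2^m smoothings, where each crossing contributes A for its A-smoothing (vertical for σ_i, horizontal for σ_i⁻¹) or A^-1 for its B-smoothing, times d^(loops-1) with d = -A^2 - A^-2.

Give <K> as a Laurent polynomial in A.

-A^12 + 2*A^8 - 2*A^4 + 3 - 2*A^-4 + 2*A^-8 - A^-12

Derivation:
Braid: s1 s1 s2^-1 s1 s2^-1 s2^-1 on 3 strands, 6 crossings.
Writhe w = (#positive) - (#negative) = 3 - 3 = 0.
Enumerate smoothing states for the bracket polynomial. There are 2^6 = 64 states.
Each crossing splits two ways (0=vertical, 1=horizontal). The state's weight is A^(#A-smoothings - #B-smoothings) * d^(loops - 1).
Tabulate the states by total A-exponent and number of loops L (A-exp: L × count):
  A^6: L=4 ×1
  A^4: L=3 ×6
  A^2: L=2 ×14, L=4 ×1
  A^0: L=1 ×13, L=3 ×7
  A^-2: L=2 ×14, L=4 ×1
  A^-4: L=3 ×6
  A^-6: L=4 ×1
Each group contributes A^e * Σ count * d^(L-1):
Powers of d = -A^2 - A^-2: d^2 = A^4 + 2 + A^-4; d^3 = -A^6 - 3*A^2 - 3*A^-2 - A^-6.
  A^6 * (d^3) = -A^12 - 3*A^8 - 3*A^4 - 1
  A^4 * (6*d^2) = 6*A^8 + 12*A^4 + 6
  A^2 * (14*d + d^3) = -A^8 - 17*A^4 - 17 - A^-4
  A^0 * (13 + 7*d^2) = 7*A^4 + 27 + 7*A^-4
  A^-2 * (14*d + d^3) = -A^4 - 17 - 17*A^-4 - A^-8
  A^-4 * (6*d^2) = 6 + 12*A^-4 + 6*A^-8
  A^-6 * (d^3) = -1 - 3*A^-4 - 3*A^-8 - A^-12
Summing the groups: <K> = -A^12 + 2*A^8 - 2*A^4 + 3 - 2*A^-4 + 2*A^-8 - A^-12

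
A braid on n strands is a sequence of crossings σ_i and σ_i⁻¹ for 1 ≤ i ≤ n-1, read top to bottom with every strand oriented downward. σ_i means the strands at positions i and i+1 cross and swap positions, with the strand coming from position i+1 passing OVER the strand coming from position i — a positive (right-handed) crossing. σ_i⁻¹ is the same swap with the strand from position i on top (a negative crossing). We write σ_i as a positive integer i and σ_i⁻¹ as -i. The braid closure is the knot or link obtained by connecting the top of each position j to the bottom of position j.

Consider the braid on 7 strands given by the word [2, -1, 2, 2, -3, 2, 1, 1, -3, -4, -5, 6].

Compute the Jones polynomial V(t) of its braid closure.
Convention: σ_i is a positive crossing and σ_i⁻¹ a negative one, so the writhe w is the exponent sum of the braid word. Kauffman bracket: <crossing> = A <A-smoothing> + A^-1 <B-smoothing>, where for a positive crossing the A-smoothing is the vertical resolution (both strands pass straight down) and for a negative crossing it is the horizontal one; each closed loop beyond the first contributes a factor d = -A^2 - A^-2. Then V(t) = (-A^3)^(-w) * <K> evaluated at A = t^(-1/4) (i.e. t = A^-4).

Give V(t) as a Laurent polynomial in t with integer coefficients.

t^7 - 2*t^6 + 3*t^5 - 5*t^4 + 5*t^3 - 4*t^2 + 4*t - 2 + t^-1

Derivation:
The presented braid s2 s1^-1 s2 s2 s3^-1 s2 s1 s1 s3^-1 s4^-1 s5^-1 s6 on 7 strands reduces by inverse Markov moves (closure unchanged at each step):
  Destabilize: the word has the form β·s6 where s6 occurs only as the final letter (β ∈ B_6); drop it and the last strand → 6 strands.
  Destabilize: the word has the form β·s5^-1 where s5^-1 occurs only as the final letter (β ∈ B_5); drop it and the last strand → 5 strands.
  Destabilize: the word has the form β·s4^-1 where s4^-1 occurs only as the final letter (β ∈ B_4); drop it and the last strand → 4 strands.
Reduced to β = s2 s1^-1 s2 s2 s3^-1 s2 s1 s1 s3^-1 on 4 strands, 9 crossings.
Compute on β:
Braid: s2 s1^-1 s2 s2 s3^-1 s2 s1 s1 s3^-1 on 4 strands, 9 crossings.
Writhe w = (#positive) - (#negative) = 6 - 3 = 3.
State-sum expansion of <K>. There are 2^9 = 512 states.
Each crossing splits two ways (0=vertical, 1=horizontal). The state's weight is A^(#A-smoothings - #B-smoothings) * d^(loops - 1).
Tabulate the states by total A-exponent and number of loops L (A-exp: L × count):
  A^9: L=3 ×1
  A^7: L=2 ×6, L=4 ×3
  A^5: L=1 ×11, L=3 ×24, L=5 ×1
  A^3: L=2 ×68, L=4 ×16
  A^1: L=1 ×38, L=3 ×85, L=5 ×3
  A^-1: L=2 ×77, L=4 ×49
  A^-3: L=3 ×69, L=5 ×15
  A^-5: L=4 ×34, L=6 ×2
  A^-7: L=5 ×9
  A^-9: L=6 ×1
Each group contributes A^e * Σ count * d^(L-1):
Powers of d = -A^2 - A^-2: d^2 = A^4 + 2 + A^-4; d^3 = -A^6 - 3*A^2 - 3*A^-2 - A^-6; d^4 = A^8 + 4*A^4 + 6 + 4*A^-4 + A^-8; d^5 = -A^10 - 5*A^6 - 10*A^2 - 10*A^-2 - 5*A^-6 - A^-10.
  A^9 * (d^2) = A^13 + 2*A^9 + A^5
  A^7 * (6*d + 3*d^3) = -3*A^13 - 15*A^9 - 15*A^5 - 3*A
  A^5 * (11 + 24*d^2 + d^4) = A^13 + 28*A^9 + 65*A^5 + 28*A + A^-3
  A^3 * (68*d + 16*d^3) = -16*A^9 - 116*A^5 - 116*A - 16*A^-3
  A^1 * (38 + 85*d^2 + 3*d^4) = 3*A^9 + 97*A^5 + 226*A + 97*A^-3 + 3*A^-7
  A^-1 * (77*d + 49*d^3) = -49*A^5 - 224*A - 224*A^-3 - 49*A^-7
  A^-3 * (69*d^2 + 15*d^4) = 15*A^5 + 129*A + 228*A^-3 + 129*A^-7 + 15*A^-11
  A^-5 * (34*d^3 + 2*d^5) = -2*A^5 - 44*A - 122*A^-3 - 122*A^-7 - 44*A^-11 - 2*A^-15
  A^-7 * (9*d^4) = 9*A + 36*A^-3 + 54*A^-7 + 36*A^-11 + 9*A^-15
  A^-9 * (d^5) = -A - 5*A^-3 - 10*A^-7 - 10*A^-11 - 5*A^-15 - A^-19
Summing the groups: <K> = -A^13 + 2*A^9 - 4*A^5 + 4*A - 5*A^-3 + 5*A^-7 - 3*A^-11 + 2*A^-15 - A^-19
Normalise by the writhe: (-A^3)^(-w) = (-A^3)^(-3) = -A^-9, so f(A) = -A^-9 * <K> = A^4 - 2 + 4*A^-4 - 4*A^-8 + 5*A^-12 - 5*A^-16 + 3*A^-20 - 2*A^-24 + A^-28.
Substitute A = t^(-1/4), i.e. A^e → t^(-e/4): V(t) = t^7 - 2*t^6 + 3*t^5 - 5*t^4 + 5*t^3 - 4*t^2 + 4*t - 2 + t^-1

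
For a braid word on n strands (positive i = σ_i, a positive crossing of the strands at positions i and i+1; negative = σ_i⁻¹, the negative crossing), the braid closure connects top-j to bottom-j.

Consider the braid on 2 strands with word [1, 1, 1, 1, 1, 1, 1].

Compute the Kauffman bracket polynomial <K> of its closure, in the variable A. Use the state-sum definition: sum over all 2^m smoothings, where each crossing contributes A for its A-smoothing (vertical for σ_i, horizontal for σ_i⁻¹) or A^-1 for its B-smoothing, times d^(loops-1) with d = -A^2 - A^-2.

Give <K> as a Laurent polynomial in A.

Braid: s1 s1 s1 s1 s1 s1 s1 on 2 strands, 7 crossings.
Writhe w = (#positive) - (#negative) = 7 - 0 = 7.
Computing the Kauffman bracket via state sum. There are 2^7 = 128 states.
Each crossing splits two ways (0=vertical, 1=horizontal). The state's weight is A^(#A-smoothings - #B-smoothings) * d^(loops - 1).
Tabulate the states by total A-exponent and number of loops L (A-exp: L × count):
  A^7: L=2 ×1
  A^5: L=1 ×7
  A^3: L=2 ×21
  A^1: L=3 ×35
  A^-1: L=4 ×35
  A^-3: L=5 ×21
  A^-5: L=6 ×7
  A^-7: L=7 ×1
Each group contributes A^e * Σ count * d^(L-1):
Powers of d = -A^2 - A^-2: d^2 = A^4 + 2 + A^-4; d^3 = -A^6 - 3*A^2 - 3*A^-2 - A^-6; d^4 = A^8 + 4*A^4 + 6 + 4*A^-4 + A^-8; d^5 = -A^10 - 5*A^6 - 10*A^2 - 10*A^-2 - 5*A^-6 - A^-10; d^6 = A^12 + 6*A^8 + 15*A^4 + 20 + 15*A^-4 + 6*A^-8 + A^-12.
  A^7 * (d) = -A^9 - A^5
  A^5 * (7) = 7*A^5
  A^3 * (21*d) = -21*A^5 - 21*A
  A^1 * (35*d^2) = 35*A^5 + 70*A + 35*A^-3
  A^-1 * (35*d^3) = -35*A^5 - 105*A - 105*A^-3 - 35*A^-7
  A^-3 * (21*d^4) = 21*A^5 + 84*A + 126*A^-3 + 84*A^-7 + 21*A^-11
  A^-5 * (7*d^5) = -7*A^5 - 35*A - 70*A^-3 - 70*A^-7 - 35*A^-11 - 7*A^-15
  A^-7 * (d^6) = A^5 + 6*A + 15*A^-3 + 20*A^-7 + 15*A^-11 + 6*A^-15 + A^-19
Summing the groups: <K> = -A^9 - A + A^-3 - A^-7 + A^-11 - A^-15 + A^-19

Answer: -A^9 - A + A^-3 - A^-7 + A^-11 - A^-15 + A^-19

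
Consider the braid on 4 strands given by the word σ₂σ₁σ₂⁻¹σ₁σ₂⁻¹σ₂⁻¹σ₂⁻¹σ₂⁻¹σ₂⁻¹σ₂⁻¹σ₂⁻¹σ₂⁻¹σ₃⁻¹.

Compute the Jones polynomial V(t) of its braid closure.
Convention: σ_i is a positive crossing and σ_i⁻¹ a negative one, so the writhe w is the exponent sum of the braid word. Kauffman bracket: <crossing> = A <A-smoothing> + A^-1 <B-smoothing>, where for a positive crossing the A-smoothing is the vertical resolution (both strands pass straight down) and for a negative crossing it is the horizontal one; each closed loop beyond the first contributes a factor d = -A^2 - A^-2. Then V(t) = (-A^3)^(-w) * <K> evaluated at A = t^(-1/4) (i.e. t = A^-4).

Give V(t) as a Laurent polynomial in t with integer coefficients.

The presented braid s2 s1 s2^-1 s1 s2^-1 s2^-1 s2^-1 s2^-1 s2^-1 s2^-1 s2^-1 s2^-1 s3^-1 on 4 strands reduces by inverse Markov moves (closure unchanged at each step):
  Destabilize: the word has the form β·s3^-1 where s3^-1 occurs only as the final letter (β ∈ B_3); drop it and the last strand → 3 strands.
  Deconjugate: the word is γ·β·γ⁻¹ with γ = s2 (prefix) and γ⁻¹ = s2^-1 (suffix); strip both.
Reduced to β = s1 s2^-1 s1 s2^-1 s2^-1 s2^-1 s2^-1 s2^-1 s2^-1 s2^-1 on 3 strands, 10 crossings.
Compute on β:
Braid: s1 s2^-1 s1 s2^-1 s2^-1 s2^-1 s2^-1 s2^-1 s2^-1 s2^-1 on 3 strands, 10 crossings.
Writhe w = (#positive) - (#negative) = 2 - 8 = -6.
Computing the Kauffman bracket via state sum. There are 2^10 = 1024 states.
Each crossing splits two ways (0=vertical, 1=horizontal). The state's weight is A^(#A-smoothings - #B-smoothings) * d^(loops - 1).
Tabulate the states by total A-exponent and number of loops L (A-exp: L × count):
  A^10: L=9 ×1
  A^8: L=8 ×10
  A^6: L=7 ×45
  A^4: L=6 ×119, L=8 ×1
  A^2: L=5 ×203, L=7 ×7
  A^0: L=4 ×231, L=6 ×21
  A^-2: L=3 ×175, L=5 ×35
  A^-4: L=2 ×85, L=4 ×35
  A^-6: L=1 ×23, L=3 ×22
  A^-8: L=2 ×10
  A^-10: L=3 ×1
Each group contributes A^e * Σ count * d^(L-1):
Powers of d = -A^2 - A^-2: d^2 = A^4 + 2 + A^-4; d^3 = -A^6 - 3*A^2 - 3*A^-2 - A^-6; d^4 = A^8 + 4*A^4 + 6 + 4*A^-4 + A^-8; d^5 = -A^10 - 5*A^6 - 10*A^2 - 10*A^-2 - 5*A^-6 - A^-10; d^6 = A^12 + 6*A^8 + 15*A^4 + 20 + 15*A^-4 + 6*A^-8 + A^-12; d^7 = -A^14 - 7*A^10 - 21*A^6 - 35*A^2 - 35*A^-2 - 21*A^-6 - 7*A^-10 - A^-14; d^8 = A^16 + 8*A^12 + 28*A^8 + 56*A^4 + 70 + 56*A^-4 + 28*A^-8 + 8*A^-12 + A^-16.
  A^10 * (d^8) = A^26 + 8*A^22 + 28*A^18 + 56*A^14 + 70*A^10 + 56*A^6 + 28*A^2 + 8*A^-2 + A^-6
  A^8 * (10*d^7) = -10*A^22 - 70*A^18 - 210*A^14 - 350*A^10 - 350*A^6 - 210*A^2 - 70*A^-2 - 10*A^-6
  A^6 * (45*d^6) = 45*A^18 + 270*A^14 + 675*A^10 + 900*A^6 + 675*A^2 + 270*A^-2 + 45*A^-6
  A^4 * (119*d^5 + d^7) = -A^18 - 126*A^14 - 616*A^10 - 1225*A^6 - 1225*A^2 - 616*A^-2 - 126*A^-6 - A^-10
  A^2 * (203*d^4 + 7*d^6) = 7*A^14 + 245*A^10 + 917*A^6 + 1358*A^2 + 917*A^-2 + 245*A^-6 + 7*A^-10
  A^0 * (231*d^3 + 21*d^5) = -21*A^10 - 336*A^6 - 903*A^2 - 903*A^-2 - 336*A^-6 - 21*A^-10
  A^-2 * (175*d^2 + 35*d^4) = 35*A^6 + 315*A^2 + 560*A^-2 + 315*A^-6 + 35*A^-10
  A^-4 * (85*d + 35*d^3) = -35*A^2 - 190*A^-2 - 190*A^-6 - 35*A^-10
  A^-6 * (23 + 22*d^2) = 22*A^-2 + 67*A^-6 + 22*A^-10
  A^-8 * (10*d) = -10*A^-6 - 10*A^-10
  A^-10 * (d^2) = A^-6 + 2*A^-10 + A^-14
Summing the groups: <K> = A^26 - 2*A^22 + 2*A^18 - 3*A^14 + 3*A^10 - 3*A^6 + 3*A^2 - 2*A^-2 + 2*A^-6 - A^-10 + A^-14
Normalise by the writhe: (-A^3)^(-w) = (-A^3)^(6) = A^18, so f(A) = A^18 * <K> = A^44 - 2*A^40 + 2*A^36 - 3*A^32 + 3*A^28 - 3*A^24 + 3*A^20 - 2*A^16 + 2*A^12 - A^8 + A^4.
Substitute A = t^(-1/4), i.e. A^e → t^(-e/4): V(t) = t^-1 - t^-2 + 2*t^-3 - 2*t^-4 + 3*t^-5 - 3*t^-6 + 3*t^-7 - 3*t^-8 + 2*t^-9 - 2*t^-10 + t^-11

Answer: t^-1 - t^-2 + 2*t^-3 - 2*t^-4 + 3*t^-5 - 3*t^-6 + 3*t^-7 - 3*t^-8 + 2*t^-9 - 2*t^-10 + t^-11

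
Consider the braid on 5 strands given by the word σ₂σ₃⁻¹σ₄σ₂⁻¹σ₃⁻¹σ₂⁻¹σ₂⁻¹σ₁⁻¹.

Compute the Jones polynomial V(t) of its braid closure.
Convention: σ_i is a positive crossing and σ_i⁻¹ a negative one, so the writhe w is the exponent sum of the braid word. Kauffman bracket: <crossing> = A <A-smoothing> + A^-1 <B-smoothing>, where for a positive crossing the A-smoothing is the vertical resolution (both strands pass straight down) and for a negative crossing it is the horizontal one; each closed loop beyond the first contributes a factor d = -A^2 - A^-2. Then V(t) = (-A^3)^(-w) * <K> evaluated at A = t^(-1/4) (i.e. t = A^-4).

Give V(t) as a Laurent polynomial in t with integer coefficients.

t^-1 + t^-3 - t^-4

Derivation:
Braid: s2 s3^-1 s4 s2^-1 s3^-1 s2^-1 s2^-1 s1^-1 on 5 strands, 8 crossings.
Writhe w = (#positive) - (#negative) = 2 - 6 = -4.
State-sum expansion of <K>. There are 2^8 = 256 states.
For each crossing: s=0 is the vertical smoothing, s=1 horizontal. Crossing k contributes A^(sign_k * (1 - 2*s_k)); loop factor d = -A^2 - A^-2.
Tabulate the states by total A-exponent and number of loops L (A-exp: L × count):
  A^8: L=3 ×1
  A^6: L=2 ×3, L=4 ×5
  A^4: L=1 ×2, L=3 ×18, L=5 ×8
  A^2: L=2 ×20, L=4 ×31, L=6 ×5
  A^0: L=1 ×7, L=3 ×42, L=5 ×20, L=7 ×1
  A^-2: L=2 ×21, L=4 ×31, L=6 ×4
  A^-4: L=1 ×2, L=3 ×19, L=5 ×7
  A^-6: L=2 ×3, L=4 ×5
  A^-8: L=3 ×1
Each group contributes A^e * Σ count * d^(L-1):
Powers of d = -A^2 - A^-2: d^2 = A^4 + 2 + A^-4; d^3 = -A^6 - 3*A^2 - 3*A^-2 - A^-6; d^4 = A^8 + 4*A^4 + 6 + 4*A^-4 + A^-8; d^5 = -A^10 - 5*A^6 - 10*A^2 - 10*A^-2 - 5*A^-6 - A^-10; d^6 = A^12 + 6*A^8 + 15*A^4 + 20 + 15*A^-4 + 6*A^-8 + A^-12.
  A^8 * (d^2) = A^12 + 2*A^8 + A^4
  A^6 * (3*d + 5*d^3) = -5*A^12 - 18*A^8 - 18*A^4 - 5
  A^4 * (2 + 18*d^2 + 8*d^4) = 8*A^12 + 50*A^8 + 86*A^4 + 50 + 8*A^-4
  A^2 * (20*d + 31*d^3 + 5*d^5) = -5*A^12 - 56*A^8 - 163*A^4 - 163 - 56*A^-4 - 5*A^-8
  A^0 * (7 + 42*d^2 + 20*d^4 + d^6) = A^12 + 26*A^8 + 137*A^4 + 231 + 137*A^-4 + 26*A^-8 + A^-12
  A^-2 * (21*d + 31*d^3 + 4*d^5) = -4*A^8 - 51*A^4 - 154 - 154*A^-4 - 51*A^-8 - 4*A^-12
  A^-4 * (2 + 19*d^2 + 7*d^4) = 7*A^4 + 47 + 82*A^-4 + 47*A^-8 + 7*A^-12
  A^-6 * (3*d + 5*d^3) = -5 - 18*A^-4 - 18*A^-8 - 5*A^-12
  A^-8 * (d^2) = A^-4 + 2*A^-8 + A^-12
Summing the groups: <K> = -A^4 + 1 + A^-8
Normalise by the writhe: (-A^3)^(-w) = (-A^3)^(4) = A^12, so f(A) = A^12 * <K> = -A^16 + A^12 + A^4.
Substitute A = t^(-1/4), i.e. A^e → t^(-e/4): V(t) = t^-1 + t^-3 - t^-4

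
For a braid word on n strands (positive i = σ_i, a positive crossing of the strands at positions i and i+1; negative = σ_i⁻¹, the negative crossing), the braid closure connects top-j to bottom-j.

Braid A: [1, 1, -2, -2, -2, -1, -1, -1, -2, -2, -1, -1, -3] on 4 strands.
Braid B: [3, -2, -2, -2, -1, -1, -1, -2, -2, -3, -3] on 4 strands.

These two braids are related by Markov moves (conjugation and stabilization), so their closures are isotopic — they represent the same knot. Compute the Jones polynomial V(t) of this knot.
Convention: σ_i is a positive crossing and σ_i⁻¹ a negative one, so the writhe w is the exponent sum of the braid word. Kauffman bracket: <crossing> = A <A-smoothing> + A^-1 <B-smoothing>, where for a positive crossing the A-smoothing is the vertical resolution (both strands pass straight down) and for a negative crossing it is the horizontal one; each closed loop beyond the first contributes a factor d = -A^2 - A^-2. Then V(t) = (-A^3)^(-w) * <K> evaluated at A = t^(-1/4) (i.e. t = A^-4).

Markov-equivalent braids have isotopic closures, hence identical knot invariants. Strip the Markov moves from each word to reach a common short braid β, then compute V(t) once on β.
Braid A: s1 s1 s2^-1 s2^-1 s2^-1 s1^-1 s1^-1 s1^-1 s2^-1 s2^-1 s1^-1 s1^-1 s3^-1 on 4 strands reduces by inverse Markov moves (closure unchanged at each step):
  Destabilize: the word has the form β·s3^-1 where s3^-1 occurs only as the final letter (β ∈ B_3); drop it and the last strand → 3 strands.
  Deconjugate: the word is γ·β·γ⁻¹ with γ = s1 s1 (prefix) and γ⁻¹ = s1^-1 s1^-1 (suffix); strip both.
Reduced to β = s2^-1 s2^-1 s2^-1 s1^-1 s1^-1 s1^-1 s2^-1 s2^-1 on 3 strands, 8 crossings.
Braid B: s3 s2^-1 s2^-1 s2^-1 s1^-1 s1^-1 s1^-1 s2^-1 s2^-1 s3^-1 s3^-1 on 4 strands reduces by inverse Markov moves (closure unchanged at each step):
  Deconjugate: the word is γ·β·γ⁻¹ with γ = s3 (prefix) and γ⁻¹ = s3^-1 (suffix); strip both.
  Destabilize: the word has the form β·s3^-1 where s3^-1 occurs only as the final letter (β ∈ B_3); drop it and the last strand → 3 strands.
Reduced to β = s2^-1 s2^-1 s2^-1 s1^-1 s1^-1 s1^-1 s2^-1 s2^-1 on 3 strands, 8 crossings.
Both give the same β = s2^-1 s2^-1 s2^-1 s1^-1 s1^-1 s1^-1 s2^-1 s2^-1 on 3 strands, so one state sum suffices:
Braid: s2^-1 s2^-1 s2^-1 s1^-1 s1^-1 s1^-1 s2^-1 s2^-1 on 3 strands, 8 crossings.
Writhe w = (#positive) - (#negative) = 0 - 8 = -8.
Enumerate smoothing states for the bracket polynomial. There are 2^8 = 256 states.
Smooth each crossing (0=||, 1=⌣⌢); contribution A^(Σ sign_k(1-2s_k)) * d^(L-1).
Tabulate the states by total A-exponent and number of loops L (A-exp: L × count):
  A^8: L=7 ×1
  A^6: L=6 ×8
  A^4: L=5 ×28
  A^2: L=4 ×55, L=6 ×1
  A^0: L=3 ×65, L=5 ×5
  A^-2: L=2 ×45, L=4 ×11
  A^-4: L=1 ×15, L=3 ×13
  A^-6: L=2 ×8
  A^-8: L=3 ×1
Each group contributes A^e * Σ count * d^(L-1):
Powers of d = -A^2 - A^-2: d^2 = A^4 + 2 + A^-4; d^3 = -A^6 - 3*A^2 - 3*A^-2 - A^-6; d^4 = A^8 + 4*A^4 + 6 + 4*A^-4 + A^-8; d^5 = -A^10 - 5*A^6 - 10*A^2 - 10*A^-2 - 5*A^-6 - A^-10; d^6 = A^12 + 6*A^8 + 15*A^4 + 20 + 15*A^-4 + 6*A^-8 + A^-12.
  A^8 * (d^6) = A^20 + 6*A^16 + 15*A^12 + 20*A^8 + 15*A^4 + 6 + A^-4
  A^6 * (8*d^5) = -8*A^16 - 40*A^12 - 80*A^8 - 80*A^4 - 40 - 8*A^-4
  A^4 * (28*d^4) = 28*A^12 + 112*A^8 + 168*A^4 + 112 + 28*A^-4
  A^2 * (55*d^3 + d^5) = -A^12 - 60*A^8 - 175*A^4 - 175 - 60*A^-4 - A^-8
  A^0 * (65*d^2 + 5*d^4) = 5*A^8 + 85*A^4 + 160 + 85*A^-4 + 5*A^-8
  A^-2 * (45*d + 11*d^3) = -11*A^4 - 78 - 78*A^-4 - 11*A^-8
  A^-4 * (15 + 13*d^2) = 13 + 41*A^-4 + 13*A^-8
  A^-6 * (8*d) = -8*A^-4 - 8*A^-8
  A^-8 * (d^2) = A^-4 + 2*A^-8 + A^-12
Summing the groups: <K> = A^20 - 2*A^16 + 2*A^12 - 3*A^8 + 2*A^4 - 2 + 2*A^-4 + A^-12
Normalise by the writhe: (-A^3)^(-w) = (-A^3)^(8) = A^24, so f(A) = A^24 * <K> = A^44 - 2*A^40 + 2*A^36 - 3*A^32 + 2*A^28 - 2*A^24 + 2*A^20 + A^12.
Substitute A = t^(-1/4), i.e. A^e → t^(-e/4): V(t) = t^-3 + 2*t^-5 - 2*t^-6 + 2*t^-7 - 3*t^-8 + 2*t^-9 - 2*t^-10 + t^-11

Answer: t^-3 + 2*t^-5 - 2*t^-6 + 2*t^-7 - 3*t^-8 + 2*t^-9 - 2*t^-10 + t^-11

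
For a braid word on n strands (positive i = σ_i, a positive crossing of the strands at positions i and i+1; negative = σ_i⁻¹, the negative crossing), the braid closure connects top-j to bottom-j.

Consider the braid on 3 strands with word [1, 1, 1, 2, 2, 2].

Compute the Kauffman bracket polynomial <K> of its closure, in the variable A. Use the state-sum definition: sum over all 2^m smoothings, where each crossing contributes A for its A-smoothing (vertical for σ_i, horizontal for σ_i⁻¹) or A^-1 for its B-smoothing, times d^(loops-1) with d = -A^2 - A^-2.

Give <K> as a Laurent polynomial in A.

A^10 + 2*A^2 - 2*A^-2 + A^-6 - 2*A^-10 + A^-14

Derivation:
Braid: s1 s1 s1 s2 s2 s2 on 3 strands, 6 crossings.
Writhe w = (#positive) - (#negative) = 6 - 0 = 6.
Computing the Kauffman bracket via state sum. There are 2^6 = 64 states.
Each crossing splits two ways (0=vertical, 1=horizontal). The state's weight is A^(#A-smoothings - #B-smoothings) * d^(loops - 1).
Tabulate the states by total A-exponent and number of loops L (A-exp: L × count):
  A^6: L=3 ×1
  A^4: L=2 ×6
  A^2: L=1 ×9, L=3 ×6
  A^0: L=2 ×18, L=4 ×2
  A^-2: L=3 ×15
  A^-4: L=4 ×6
  A^-6: L=5 ×1
Each group contributes A^e * Σ count * d^(L-1):
Powers of d = -A^2 - A^-2: d^2 = A^4 + 2 + A^-4; d^3 = -A^6 - 3*A^2 - 3*A^-2 - A^-6; d^4 = A^8 + 4*A^4 + 6 + 4*A^-4 + A^-8.
  A^6 * (d^2) = A^10 + 2*A^6 + A^2
  A^4 * (6*d) = -6*A^6 - 6*A^2
  A^2 * (9 + 6*d^2) = 6*A^6 + 21*A^2 + 6*A^-2
  A^0 * (18*d + 2*d^3) = -2*A^6 - 24*A^2 - 24*A^-2 - 2*A^-6
  A^-2 * (15*d^2) = 15*A^2 + 30*A^-2 + 15*A^-6
  A^-4 * (6*d^3) = -6*A^2 - 18*A^-2 - 18*A^-6 - 6*A^-10
  A^-6 * (d^4) = A^2 + 4*A^-2 + 6*A^-6 + 4*A^-10 + A^-14
Summing the groups: <K> = A^10 + 2*A^2 - 2*A^-2 + A^-6 - 2*A^-10 + A^-14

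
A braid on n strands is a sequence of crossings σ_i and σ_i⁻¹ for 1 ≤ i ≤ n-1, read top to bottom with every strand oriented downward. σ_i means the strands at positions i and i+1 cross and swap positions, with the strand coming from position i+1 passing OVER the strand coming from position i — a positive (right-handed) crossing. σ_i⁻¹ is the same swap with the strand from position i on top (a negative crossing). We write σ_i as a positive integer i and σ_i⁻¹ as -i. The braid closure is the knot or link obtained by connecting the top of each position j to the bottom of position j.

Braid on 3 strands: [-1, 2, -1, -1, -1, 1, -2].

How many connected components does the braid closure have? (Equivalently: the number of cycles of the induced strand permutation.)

Track the strand permutation on 3 strands, starting from identity.
  step 1: s1^-1 swaps positions 1,2 -> [2 1 3]
  step 2: s2 swaps positions 2,3 -> [2 3 1]
  step 3: s1^-1 swaps positions 1,2 -> [3 2 1]
  step 4: s1^-1 swaps positions 1,2 -> [2 3 1]
  step 5: s1^-1 swaps positions 1,2 -> [3 2 1]
  step 6: s1 swaps positions 1,2 -> [2 3 1]
  step 7: s2^-1 swaps positions 2,3 -> [2 1 3]
Final permutation (position -> original strand): [2 1 3]
Closure components = cycle count of this permutation = 2.

Answer: 2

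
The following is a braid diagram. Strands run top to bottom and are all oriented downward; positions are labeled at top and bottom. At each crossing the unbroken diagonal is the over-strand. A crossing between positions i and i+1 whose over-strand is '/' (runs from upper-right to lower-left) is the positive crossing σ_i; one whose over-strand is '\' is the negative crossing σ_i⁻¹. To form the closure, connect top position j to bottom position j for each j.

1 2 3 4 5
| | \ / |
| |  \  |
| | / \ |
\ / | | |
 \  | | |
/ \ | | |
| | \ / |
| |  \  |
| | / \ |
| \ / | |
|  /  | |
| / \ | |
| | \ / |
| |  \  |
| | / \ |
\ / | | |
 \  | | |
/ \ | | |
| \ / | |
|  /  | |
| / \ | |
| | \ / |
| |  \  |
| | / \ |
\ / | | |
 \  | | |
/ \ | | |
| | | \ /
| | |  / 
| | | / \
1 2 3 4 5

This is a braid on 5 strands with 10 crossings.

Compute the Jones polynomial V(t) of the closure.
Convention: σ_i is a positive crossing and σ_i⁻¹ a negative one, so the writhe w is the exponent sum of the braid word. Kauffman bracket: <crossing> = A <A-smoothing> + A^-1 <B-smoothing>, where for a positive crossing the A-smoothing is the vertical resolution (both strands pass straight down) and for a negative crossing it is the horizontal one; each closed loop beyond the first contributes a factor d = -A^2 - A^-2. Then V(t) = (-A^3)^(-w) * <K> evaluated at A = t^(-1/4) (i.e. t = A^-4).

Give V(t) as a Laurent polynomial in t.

Reading the diagram top to bottom ('/'-over between positions i,i+1 = s_i, '\'-over = s_i^-1): braid word = s3^-1 s1^-1 s3^-1 s2 s3^-1 s1^-1 s2 s3^-1 s1^-1 s4.
The presented braid s3^-1 s1^-1 s3^-1 s2 s3^-1 s1^-1 s2 s3^-1 s1^-1 s4 on 5 strands reduces by inverse Markov moves (closure unchanged at each step):
  Destabilize: the word has the form β·s4 where s4 occurs only as the final letter (β ∈ B_4); drop it and the last strand → 4 strands.
Reduced to β = s3^-1 s1^-1 s3^-1 s2 s3^-1 s1^-1 s2 s3^-1 s1^-1 on 4 strands, 9 crossings.
Compute on β:
Braid: s3^-1 s1^-1 s3^-1 s2 s3^-1 s1^-1 s2 s3^-1 s1^-1 on 4 strands, 9 crossings.
Writhe w = (#positive) - (#negative) = 2 - 7 = -5.
State-sum expansion of <K>. There are 2^9 = 512 states.
Smooth each crossing (0=||, 1=⌣⌢); contribution A^(Σ sign_k(1-2s_k)) * d^(L-1).
Tabulate the states by total A-exponent and number of loops L (A-exp: L × count):
  A^9: L=7 ×1
  A^7: L=6 ×9
  A^5: L=5 ×36
  A^3: L=4 ×83, L=6 ×1
  A^1: L=3 ×118, L=5 ×8
  A^-1: L=2 ×100, L=4 ×26
  A^-3: L=1 ×41, L=3 ×42, L=5 ×1
  A^-5: L=2 ×31, L=4 ×5
  A^-7: L=3 ×9
  A^-9: L=4 ×1
Each group contributes A^e * Σ count * d^(L-1):
Powers of d = -A^2 - A^-2: d^2 = A^4 + 2 + A^-4; d^3 = -A^6 - 3*A^2 - 3*A^-2 - A^-6; d^4 = A^8 + 4*A^4 + 6 + 4*A^-4 + A^-8; d^5 = -A^10 - 5*A^6 - 10*A^2 - 10*A^-2 - 5*A^-6 - A^-10; d^6 = A^12 + 6*A^8 + 15*A^4 + 20 + 15*A^-4 + 6*A^-8 + A^-12.
  A^9 * (d^6) = A^21 + 6*A^17 + 15*A^13 + 20*A^9 + 15*A^5 + 6*A + A^-3
  A^7 * (9*d^5) = -9*A^17 - 45*A^13 - 90*A^9 - 90*A^5 - 45*A - 9*A^-3
  A^5 * (36*d^4) = 36*A^13 + 144*A^9 + 216*A^5 + 144*A + 36*A^-3
  A^3 * (83*d^3 + d^5) = -A^13 - 88*A^9 - 259*A^5 - 259*A - 88*A^-3 - A^-7
  A^1 * (118*d^2 + 8*d^4) = 8*A^9 + 150*A^5 + 284*A + 150*A^-3 + 8*A^-7
  A^-1 * (100*d + 26*d^3) = -26*A^5 - 178*A - 178*A^-3 - 26*A^-7
  A^-3 * (41 + 42*d^2 + d^4) = A^5 + 46*A + 131*A^-3 + 46*A^-7 + A^-11
  A^-5 * (31*d + 5*d^3) = -5*A - 46*A^-3 - 46*A^-7 - 5*A^-11
  A^-7 * (9*d^2) = 9*A^-3 + 18*A^-7 + 9*A^-11
  A^-9 * (d^3) = -A^-3 - 3*A^-7 - 3*A^-11 - A^-15
Summing the groups: <K> = A^21 - 3*A^17 + 5*A^13 - 6*A^9 + 7*A^5 - 7*A + 5*A^-3 - 4*A^-7 + 2*A^-11 - A^-15
Normalise by the writhe: (-A^3)^(-w) = (-A^3)^(5) = -A^15, so f(A) = -A^15 * <K> = -A^36 + 3*A^32 - 5*A^28 + 6*A^24 - 7*A^20 + 7*A^16 - 5*A^12 + 4*A^8 - 2*A^4 + 1.
Substitute A = t^(-1/4), i.e. A^e → t^(-e/4): V(t) = 1 - 2*t^-1 + 4*t^-2 - 5*t^-3 + 7*t^-4 - 7*t^-5 + 6*t^-6 - 5*t^-7 + 3*t^-8 - t^-9

Answer: 1 - 2*t^-1 + 4*t^-2 - 5*t^-3 + 7*t^-4 - 7*t^-5 + 6*t^-6 - 5*t^-7 + 3*t^-8 - t^-9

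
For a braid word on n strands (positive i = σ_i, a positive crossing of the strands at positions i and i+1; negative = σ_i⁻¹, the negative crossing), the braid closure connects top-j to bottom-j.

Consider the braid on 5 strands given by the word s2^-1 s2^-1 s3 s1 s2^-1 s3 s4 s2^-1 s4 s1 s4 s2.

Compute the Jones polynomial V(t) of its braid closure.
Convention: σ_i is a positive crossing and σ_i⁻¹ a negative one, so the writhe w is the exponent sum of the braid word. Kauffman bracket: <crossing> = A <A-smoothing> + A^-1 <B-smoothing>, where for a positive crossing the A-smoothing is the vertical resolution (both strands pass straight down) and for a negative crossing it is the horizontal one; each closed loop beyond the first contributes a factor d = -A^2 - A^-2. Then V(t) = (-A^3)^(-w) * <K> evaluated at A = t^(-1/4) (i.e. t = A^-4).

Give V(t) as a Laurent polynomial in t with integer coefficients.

-t^8 + 3*t^7 - 5*t^6 + 8*t^5 - 10*t^4 + 10*t^3 - 10*t^2 + 8*t - 4 + 3*t^-1 - t^-2

Derivation:
The presented braid s2^-1 s2^-1 s3 s1 s2^-1 s3 s4 s2^-1 s4 s1 s4 s2 on 5 strands reduces by inverse Markov moves (closure unchanged at each step):
  Deconjugate: the word is γ·β·γ⁻¹ with γ = s2^-1 (prefix) and γ⁻¹ = s2 (suffix); strip both.
Reduced to β = s2^-1 s3 s1 s2^-1 s3 s4 s2^-1 s4 s1 s4 on 5 strands, 10 crossings.
Compute on β:
Braid: s2^-1 s3 s1 s2^-1 s3 s4 s2^-1 s4 s1 s4 on 5 strands, 10 crossings.
Writhe w = (#positive) - (#negative) = 7 - 3 = 4.
Computing the Kauffman bracket via state sum. There are 2^10 = 1024 states.
Smooth each crossing (0=||, 1=⌣⌢); contribution A^(Σ sign_k(1-2s_k)) * d^(L-1).
Tabulate the states by total A-exponent and number of loops L (A-exp: L × count):
  A^10: L=6 ×1
  A^8: L=5 ×10
  A^6: L=4 ×42, L=6 ×3
  A^4: L=3 ×95, L=5 ×24, L=7 ×1
  A^2: L=2 ×117, L=4 ×86, L=6 ×7
  A^0: L=1 ×63, L=3 ×157, L=5 ×32
  A^-2: L=2 ×120, L=4 ×87, L=6 ×3
  A^-4: L=3 ×99, L=5 ×21
  A^-6: L=4 ×43, L=6 ×2
  A^-8: L=5 ×10
  A^-10: L=6 ×1
Each group contributes A^e * Σ count * d^(L-1):
Powers of d = -A^2 - A^-2: d^2 = A^4 + 2 + A^-4; d^3 = -A^6 - 3*A^2 - 3*A^-2 - A^-6; d^4 = A^8 + 4*A^4 + 6 + 4*A^-4 + A^-8; d^5 = -A^10 - 5*A^6 - 10*A^2 - 10*A^-2 - 5*A^-6 - A^-10; d^6 = A^12 + 6*A^8 + 15*A^4 + 20 + 15*A^-4 + 6*A^-8 + A^-12.
  A^10 * (d^5) = -A^20 - 5*A^16 - 10*A^12 - 10*A^8 - 5*A^4 - 1
  A^8 * (10*d^4) = 10*A^16 + 40*A^12 + 60*A^8 + 40*A^4 + 10
  A^6 * (42*d^3 + 3*d^5) = -3*A^16 - 57*A^12 - 156*A^8 - 156*A^4 - 57 - 3*A^-4
  A^4 * (95*d^2 + 24*d^4 + d^6) = A^16 + 30*A^12 + 206*A^8 + 354*A^4 + 206 + 30*A^-4 + A^-8
  A^2 * (117*d + 86*d^3 + 7*d^5) = -7*A^12 - 121*A^8 - 445*A^4 - 445 - 121*A^-4 - 7*A^-8
  A^0 * (63 + 157*d^2 + 32*d^4) = 32*A^8 + 285*A^4 + 569 + 285*A^-4 + 32*A^-8
  A^-2 * (120*d + 87*d^3 + 3*d^5) = -3*A^8 - 102*A^4 - 411 - 411*A^-4 - 102*A^-8 - 3*A^-12
  A^-4 * (99*d^2 + 21*d^4) = 21*A^4 + 183 + 324*A^-4 + 183*A^-8 + 21*A^-12
  A^-6 * (43*d^3 + 2*d^5) = -2*A^4 - 53 - 149*A^-4 - 149*A^-8 - 53*A^-12 - 2*A^-16
  A^-8 * (10*d^4) = 10 + 40*A^-4 + 60*A^-8 + 40*A^-12 + 10*A^-16
  A^-10 * (d^5) = -1 - 5*A^-4 - 10*A^-8 - 10*A^-12 - 5*A^-16 - A^-20
Summing the groups: <K> = -A^20 + 3*A^16 - 4*A^12 + 8*A^8 - 10*A^4 + 10 - 10*A^-4 + 8*A^-8 - 5*A^-12 + 3*A^-16 - A^-20
Normalise by the writhe: (-A^3)^(-w) = (-A^3)^(-4) = A^-12, so f(A) = A^-12 * <K> = -A^8 + 3*A^4 - 4 + 8*A^-4 - 10*A^-8 + 10*A^-12 - 10*A^-16 + 8*A^-20 - 5*A^-24 + 3*A^-28 - A^-32.
Substitute A = t^(-1/4), i.e. A^e → t^(-e/4): V(t) = -t^8 + 3*t^7 - 5*t^6 + 8*t^5 - 10*t^4 + 10*t^3 - 10*t^2 + 8*t - 4 + 3*t^-1 - t^-2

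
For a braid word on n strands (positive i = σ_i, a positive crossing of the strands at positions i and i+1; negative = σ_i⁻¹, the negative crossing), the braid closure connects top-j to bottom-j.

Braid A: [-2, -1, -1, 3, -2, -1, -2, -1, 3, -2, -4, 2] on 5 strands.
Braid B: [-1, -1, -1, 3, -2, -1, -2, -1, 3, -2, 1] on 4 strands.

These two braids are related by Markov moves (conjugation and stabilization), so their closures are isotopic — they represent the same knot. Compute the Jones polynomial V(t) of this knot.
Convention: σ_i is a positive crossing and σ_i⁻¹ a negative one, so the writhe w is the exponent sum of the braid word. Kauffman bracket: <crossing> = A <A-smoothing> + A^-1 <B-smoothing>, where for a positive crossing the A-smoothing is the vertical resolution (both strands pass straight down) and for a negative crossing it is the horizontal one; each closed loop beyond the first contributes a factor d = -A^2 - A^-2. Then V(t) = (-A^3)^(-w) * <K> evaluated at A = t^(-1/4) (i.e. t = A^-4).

1 - t^-1 + 2*t^-2 - 2*t^-3 + 2*t^-4 - 2*t^-5 + 2*t^-6 - t^-7

Derivation:
Markov-equivalent braids have isotopic closures, hence identical knot invariants. Strip the Markov moves from each word to reach a common short braid β, then compute V(t) once on β.
Braid A: s2^-1 s1^-1 s1^-1 s3 s2^-1 s1^-1 s2^-1 s1^-1 s3 s2^-1 s4^-1 s2 on 5 strands reduces by inverse Markov moves (closure unchanged at each step):
  Deconjugate: the word is γ·β·γ⁻¹ with γ = s2^-1 (prefix) and γ⁻¹ = s2 (suffix); strip both.
  Destabilize: the word has the form β·s4^-1 where s4^-1 occurs only as the final letter (β ∈ B_4); drop it and the last strand → 4 strands.
Reduced to β = s1^-1 s1^-1 s3 s2^-1 s1^-1 s2^-1 s1^-1 s3 s2^-1 on 4 strands, 9 crossings.
Braid B: s1^-1 s1^-1 s1^-1 s3 s2^-1 s1^-1 s2^-1 s1^-1 s3 s2^-1 s1 on 4 strands reduces by inverse Markov moves (closure unchanged at each step):
  Deconjugate: the word is γ·β·γ⁻¹ with γ = s1^-1 (prefix) and γ⁻¹ = s1 (suffix); strip both.
Reduced to β = s1^-1 s1^-1 s3 s2^-1 s1^-1 s2^-1 s1^-1 s3 s2^-1 on 4 strands, 9 crossings.
Both give the same β = s1^-1 s1^-1 s3 s2^-1 s1^-1 s2^-1 s1^-1 s3 s2^-1 on 4 strands, so one state sum suffices:
Braid: s1^-1 s1^-1 s3 s2^-1 s1^-1 s2^-1 s1^-1 s3 s2^-1 on 4 strands, 9 crossings.
Writhe w = (#positive) - (#negative) = 2 - 7 = -5.
State-sum expansion of <K>. There are 2^9 = 512 states.
For each crossing: s=0 is the vertical smoothing, s=1 horizontal. Crossing k contributes A^(sign_k * (1 - 2*s_k)); loop factor d = -A^2 - A^-2.
Tabulate the states by total A-exponent and number of loops L (A-exp: L × count):
  A^9: L=3 ×1
  A^7: L=2 ×4, L=4 ×5
  A^5: L=1 ×4, L=3 ×26, L=5 ×6
  A^3: L=2 ×43, L=4 ×40, L=6 ×1
  A^1: L=1 ×23, L=3 ×92, L=5 ×11
  A^-1: L=2 ×91, L=4 ×34, L=6 ×1
  A^-3: L=1 ×32, L=3 ×48, L=5 ×4
  A^-5: L=2 ×28, L=4 ×8
  A^-7: L=3 ×9
  A^-9: L=4 ×1
Each group contributes A^e * Σ count * d^(L-1):
Powers of d = -A^2 - A^-2: d^2 = A^4 + 2 + A^-4; d^3 = -A^6 - 3*A^2 - 3*A^-2 - A^-6; d^4 = A^8 + 4*A^4 + 6 + 4*A^-4 + A^-8; d^5 = -A^10 - 5*A^6 - 10*A^2 - 10*A^-2 - 5*A^-6 - A^-10.
  A^9 * (d^2) = A^13 + 2*A^9 + A^5
  A^7 * (4*d + 5*d^3) = -5*A^13 - 19*A^9 - 19*A^5 - 5*A
  A^5 * (4 + 26*d^2 + 6*d^4) = 6*A^13 + 50*A^9 + 92*A^5 + 50*A + 6*A^-3
  A^3 * (43*d + 40*d^3 + d^5) = -A^13 - 45*A^9 - 173*A^5 - 173*A - 45*A^-3 - A^-7
  A^1 * (23 + 92*d^2 + 11*d^4) = 11*A^9 + 136*A^5 + 273*A + 136*A^-3 + 11*A^-7
  A^-1 * (91*d + 34*d^3 + d^5) = -A^9 - 39*A^5 - 203*A - 203*A^-3 - 39*A^-7 - A^-11
  A^-3 * (32 + 48*d^2 + 4*d^4) = 4*A^5 + 64*A + 152*A^-3 + 64*A^-7 + 4*A^-11
  A^-5 * (28*d + 8*d^3) = -8*A - 52*A^-3 - 52*A^-7 - 8*A^-11
  A^-7 * (9*d^2) = 9*A^-3 + 18*A^-7 + 9*A^-11
  A^-9 * (d^3) = -A^-3 - 3*A^-7 - 3*A^-11 - A^-15
Summing the groups: <K> = A^13 - 2*A^9 + 2*A^5 - 2*A + 2*A^-3 - 2*A^-7 + A^-11 - A^-15
Normalise by the writhe: (-A^3)^(-w) = (-A^3)^(5) = -A^15, so f(A) = -A^15 * <K> = -A^28 + 2*A^24 - 2*A^20 + 2*A^16 - 2*A^12 + 2*A^8 - A^4 + 1.
Substitute A = t^(-1/4), i.e. A^e → t^(-e/4): V(t) = 1 - t^-1 + 2*t^-2 - 2*t^-3 + 2*t^-4 - 2*t^-5 + 2*t^-6 - t^-7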